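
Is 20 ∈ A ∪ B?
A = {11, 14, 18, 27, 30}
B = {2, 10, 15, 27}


A = {11, 14, 18, 27, 30}, B = {2, 10, 15, 27}
A ∪ B = all elements in A or B
A ∪ B = {2, 10, 11, 14, 15, 18, 27, 30}
Checking if 20 ∈ A ∪ B
20 is not in A ∪ B → False

20 ∉ A ∪ B


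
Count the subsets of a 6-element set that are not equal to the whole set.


Total subsets = 2^n = 2^6 = 64
Proper subsets exclude the set itself: 2^n - 1
= 64 - 1
= 63

Number of proper subsets = 63


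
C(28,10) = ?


C(n,k) = n! / (k!(n-k)!)
C(28,10) = 28! / (10!18!)
= 13123110

C(28,10) = 13123110


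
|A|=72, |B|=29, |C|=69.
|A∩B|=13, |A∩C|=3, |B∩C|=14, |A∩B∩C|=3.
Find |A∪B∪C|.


|A∪B∪C| = |A|+|B|+|C| - |A∩B|-|A∩C|-|B∩C| + |A∩B∩C|
= 72+29+69 - 13-3-14 + 3
= 170 - 30 + 3
= 143

|A ∪ B ∪ C| = 143


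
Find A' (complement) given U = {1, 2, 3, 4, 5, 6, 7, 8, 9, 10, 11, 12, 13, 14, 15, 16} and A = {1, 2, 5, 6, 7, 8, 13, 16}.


Aᶜ = U \ A = elements in U but not in A
U = {1, 2, 3, 4, 5, 6, 7, 8, 9, 10, 11, 12, 13, 14, 15, 16}
A = {1, 2, 5, 6, 7, 8, 13, 16}
Aᶜ = {3, 4, 9, 10, 11, 12, 14, 15}

Aᶜ = {3, 4, 9, 10, 11, 12, 14, 15}


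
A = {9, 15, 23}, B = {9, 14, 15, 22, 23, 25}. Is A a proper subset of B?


A ⊂ B requires: A ⊆ B AND A ≠ B.
A ⊆ B? Yes
A = B? No
A ⊂ B: Yes (A is a proper subset of B)

Yes, A ⊂ B


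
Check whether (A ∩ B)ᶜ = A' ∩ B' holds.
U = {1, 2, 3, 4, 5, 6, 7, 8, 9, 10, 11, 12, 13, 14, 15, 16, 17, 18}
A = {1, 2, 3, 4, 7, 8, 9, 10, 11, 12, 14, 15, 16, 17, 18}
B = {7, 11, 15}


LHS: A ∩ B = {7, 11, 15}
(A ∩ B)' = U \ (A ∩ B) = {1, 2, 3, 4, 5, 6, 8, 9, 10, 12, 13, 14, 16, 17, 18}
A' = {5, 6, 13}, B' = {1, 2, 3, 4, 5, 6, 8, 9, 10, 12, 13, 14, 16, 17, 18}
Claimed RHS: A' ∩ B' = {5, 6, 13}
Identity is INVALID: LHS = {1, 2, 3, 4, 5, 6, 8, 9, 10, 12, 13, 14, 16, 17, 18} but the RHS claimed here equals {5, 6, 13}. The correct form is (A ∩ B)' = A' ∪ B'.

Identity is invalid: (A ∩ B)' = {1, 2, 3, 4, 5, 6, 8, 9, 10, 12, 13, 14, 16, 17, 18} but A' ∩ B' = {5, 6, 13}. The correct De Morgan law is (A ∩ B)' = A' ∪ B'.


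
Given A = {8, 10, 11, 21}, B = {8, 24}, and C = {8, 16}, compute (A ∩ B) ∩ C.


A ∩ B = {8}
(A ∩ B) ∩ C = {8}

A ∩ B ∩ C = {8}


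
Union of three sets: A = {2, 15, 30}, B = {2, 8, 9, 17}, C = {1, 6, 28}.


A ∪ B = {2, 8, 9, 15, 17, 30}
(A ∪ B) ∪ C = {1, 2, 6, 8, 9, 15, 17, 28, 30}

A ∪ B ∪ C = {1, 2, 6, 8, 9, 15, 17, 28, 30}


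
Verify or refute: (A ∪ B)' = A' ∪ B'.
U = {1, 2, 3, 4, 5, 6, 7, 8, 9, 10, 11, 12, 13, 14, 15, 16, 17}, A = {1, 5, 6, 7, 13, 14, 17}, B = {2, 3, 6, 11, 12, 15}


LHS: A ∪ B = {1, 2, 3, 5, 6, 7, 11, 12, 13, 14, 15, 17}
(A ∪ B)' = U \ (A ∪ B) = {4, 8, 9, 10, 16}
A' = {2, 3, 4, 8, 9, 10, 11, 12, 15, 16}, B' = {1, 4, 5, 7, 8, 9, 10, 13, 14, 16, 17}
Claimed RHS: A' ∪ B' = {1, 2, 3, 4, 5, 7, 8, 9, 10, 11, 12, 13, 14, 15, 16, 17}
Identity is INVALID: LHS = {4, 8, 9, 10, 16} but the RHS claimed here equals {1, 2, 3, 4, 5, 7, 8, 9, 10, 11, 12, 13, 14, 15, 16, 17}. The correct form is (A ∪ B)' = A' ∩ B'.

Identity is invalid: (A ∪ B)' = {4, 8, 9, 10, 16} but A' ∪ B' = {1, 2, 3, 4, 5, 7, 8, 9, 10, 11, 12, 13, 14, 15, 16, 17}. The correct De Morgan law is (A ∪ B)' = A' ∩ B'.


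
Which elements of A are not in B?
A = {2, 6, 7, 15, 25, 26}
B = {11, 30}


A \ B = elements in A but not in B
A = {2, 6, 7, 15, 25, 26}
B = {11, 30}
Remove from A any elements in B
A \ B = {2, 6, 7, 15, 25, 26}

A \ B = {2, 6, 7, 15, 25, 26}


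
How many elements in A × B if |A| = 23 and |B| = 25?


|A × B| = |A| × |B|
= 23 × 25
= 575

|A × B| = 575


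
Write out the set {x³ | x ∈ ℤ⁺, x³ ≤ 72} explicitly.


Checking each candidate:
Condition: positive perfect cubes ≤ 72
Result = {1, 8, 27, 64}

{1, 8, 27, 64}


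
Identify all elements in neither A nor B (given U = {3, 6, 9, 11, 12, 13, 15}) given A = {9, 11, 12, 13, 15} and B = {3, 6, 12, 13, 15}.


A = {9, 11, 12, 13, 15}
B = {3, 6, 12, 13, 15}
Region: in neither A nor B (given U = {3, 6, 9, 11, 12, 13, 15})
Elements: ∅

Elements in neither A nor B (given U = {3, 6, 9, 11, 12, 13, 15}): ∅


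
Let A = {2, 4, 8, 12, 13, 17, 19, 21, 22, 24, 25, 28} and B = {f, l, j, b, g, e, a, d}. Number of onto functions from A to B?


n = |A| = 12, k = |B| = 8. Surjections via inclusion-exclusion:
S(n,k) = Σ(-1)^i × C(k,i) × (k-i)^n, i=0 to k
i=0: (-1)^0×C(8,0)×8^12 = 68719476736
i=1: (-1)^1×C(8,1)×7^12 = -110730297608
i=2: (-1)^2×C(8,2)×6^12 = 60949905408
i=3: (-1)^3×C(8,3)×5^12 = -13671875000
i=4: (-1)^4×C(8,4)×4^12 = 1174405120
i=5: (-1)^5×C(8,5)×3^12 = -29760696
i=6: (-1)^6×C(8,6)×2^12 = 114688
i=7: (-1)^7×C(8,7)×1^12 = -8
i=8: (-1)^8×C(8,8)×0^12 = 0
Total = 6411968640

Number of surjections = 6411968640


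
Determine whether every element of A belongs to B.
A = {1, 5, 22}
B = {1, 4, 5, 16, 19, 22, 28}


A ⊆ B means every element of A is in B.
All elements of A are in B.
So A ⊆ B.

Yes, A ⊆ B


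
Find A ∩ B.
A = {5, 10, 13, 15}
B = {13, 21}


A ∩ B = elements in both A and B
A = {5, 10, 13, 15}
B = {13, 21}
A ∩ B = {13}

A ∩ B = {13}


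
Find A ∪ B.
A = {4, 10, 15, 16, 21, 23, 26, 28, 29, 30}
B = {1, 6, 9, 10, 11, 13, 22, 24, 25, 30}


A ∪ B = all elements in A or B (or both)
A = {4, 10, 15, 16, 21, 23, 26, 28, 29, 30}
B = {1, 6, 9, 10, 11, 13, 22, 24, 25, 30}
A ∪ B = {1, 4, 6, 9, 10, 11, 13, 15, 16, 21, 22, 23, 24, 25, 26, 28, 29, 30}

A ∪ B = {1, 4, 6, 9, 10, 11, 13, 15, 16, 21, 22, 23, 24, 25, 26, 28, 29, 30}


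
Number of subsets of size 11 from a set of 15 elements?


C(n,k) = n! / (k!(n-k)!)
C(15,11) = 15! / (11!4!)
= 1365

C(15,11) = 1365


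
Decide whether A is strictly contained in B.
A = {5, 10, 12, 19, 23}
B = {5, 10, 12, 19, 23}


A ⊂ B requires: A ⊆ B AND A ≠ B.
A ⊆ B? Yes
A = B? Yes
A = B, so A is not a PROPER subset.

No, A is not a proper subset of B


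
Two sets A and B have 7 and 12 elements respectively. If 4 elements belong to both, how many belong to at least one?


|A ∪ B| = |A| + |B| - |A ∩ B|
= 7 + 12 - 4
= 15

|A ∪ B| = 15


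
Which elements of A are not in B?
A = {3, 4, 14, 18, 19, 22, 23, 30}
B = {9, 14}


A \ B = elements in A but not in B
A = {3, 4, 14, 18, 19, 22, 23, 30}
B = {9, 14}
Remove from A any elements in B
A \ B = {3, 4, 18, 19, 22, 23, 30}

A \ B = {3, 4, 18, 19, 22, 23, 30}


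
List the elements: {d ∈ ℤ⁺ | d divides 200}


Checking each candidate:
Condition: positive divisors of 200
Result = {1, 2, 4, 5, 8, 10, 20, 25, 40, 50, 100, 200}

{1, 2, 4, 5, 8, 10, 20, 25, 40, 50, 100, 200}


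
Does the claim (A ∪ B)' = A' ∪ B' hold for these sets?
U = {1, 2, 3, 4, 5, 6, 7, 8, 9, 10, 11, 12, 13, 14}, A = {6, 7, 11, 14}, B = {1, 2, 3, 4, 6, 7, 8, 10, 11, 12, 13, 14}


LHS: A ∪ B = {1, 2, 3, 4, 6, 7, 8, 10, 11, 12, 13, 14}
(A ∪ B)' = U \ (A ∪ B) = {5, 9}
A' = {1, 2, 3, 4, 5, 8, 9, 10, 12, 13}, B' = {5, 9}
Claimed RHS: A' ∪ B' = {1, 2, 3, 4, 5, 8, 9, 10, 12, 13}
Identity is INVALID: LHS = {5, 9} but the RHS claimed here equals {1, 2, 3, 4, 5, 8, 9, 10, 12, 13}. The correct form is (A ∪ B)' = A' ∩ B'.

Identity is invalid: (A ∪ B)' = {5, 9} but A' ∪ B' = {1, 2, 3, 4, 5, 8, 9, 10, 12, 13}. The correct De Morgan law is (A ∪ B)' = A' ∩ B'.


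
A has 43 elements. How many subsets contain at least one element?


Total subsets = 2^n = 2^43 = 8796093022208
Non-empty subsets exclude the empty set: 2^n - 1
= 8796093022208 - 1
= 8796093022207

Number of non-empty subsets = 8796093022207


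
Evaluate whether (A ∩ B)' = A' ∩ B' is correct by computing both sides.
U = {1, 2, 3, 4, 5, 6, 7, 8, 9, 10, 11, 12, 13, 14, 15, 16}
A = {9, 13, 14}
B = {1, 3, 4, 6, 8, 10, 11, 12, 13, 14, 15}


LHS: A ∩ B = {13, 14}
(A ∩ B)' = U \ (A ∩ B) = {1, 2, 3, 4, 5, 6, 7, 8, 9, 10, 11, 12, 15, 16}
A' = {1, 2, 3, 4, 5, 6, 7, 8, 10, 11, 12, 15, 16}, B' = {2, 5, 7, 9, 16}
Claimed RHS: A' ∩ B' = {2, 5, 7, 16}
Identity is INVALID: LHS = {1, 2, 3, 4, 5, 6, 7, 8, 9, 10, 11, 12, 15, 16} but the RHS claimed here equals {2, 5, 7, 16}. The correct form is (A ∩ B)' = A' ∪ B'.

Identity is invalid: (A ∩ B)' = {1, 2, 3, 4, 5, 6, 7, 8, 9, 10, 11, 12, 15, 16} but A' ∩ B' = {2, 5, 7, 16}. The correct De Morgan law is (A ∩ B)' = A' ∪ B'.


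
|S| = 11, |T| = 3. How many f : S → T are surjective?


n = |S| = 11, k = |T| = 3. Surjections via inclusion-exclusion:
S(n,k) = Σ(-1)^i × C(k,i) × (k-i)^n, i=0 to k
i=0: (-1)^0×C(3,0)×3^11 = 177147
i=1: (-1)^1×C(3,1)×2^11 = -6144
i=2: (-1)^2×C(3,2)×1^11 = 3
i=3: (-1)^3×C(3,3)×0^11 = 0
Total = 171006

Number of surjections = 171006


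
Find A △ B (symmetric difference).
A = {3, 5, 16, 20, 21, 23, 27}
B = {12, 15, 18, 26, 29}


A △ B = (A \ B) ∪ (B \ A) = elements in exactly one of A or B
A \ B = {3, 5, 16, 20, 21, 23, 27}
B \ A = {12, 15, 18, 26, 29}
A △ B = {3, 5, 12, 15, 16, 18, 20, 21, 23, 26, 27, 29}

A △ B = {3, 5, 12, 15, 16, 18, 20, 21, 23, 26, 27, 29}


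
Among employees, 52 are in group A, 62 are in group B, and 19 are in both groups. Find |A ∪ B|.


|A ∪ B| = |A| + |B| - |A ∩ B|
= 52 + 62 - 19
= 95

|A ∪ B| = 95


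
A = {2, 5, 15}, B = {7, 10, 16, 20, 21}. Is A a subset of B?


A ⊆ B means every element of A is in B.
Elements in A not in B: {2, 5, 15}
So A ⊄ B.

No, A ⊄ B


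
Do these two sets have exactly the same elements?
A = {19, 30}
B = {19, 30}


Two sets are equal iff they have exactly the same elements.
A = {19, 30}
B = {19, 30}
Same elements → A = B

Yes, A = B


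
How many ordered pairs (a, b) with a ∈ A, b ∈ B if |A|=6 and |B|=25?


|A × B| = |A| × |B|
= 6 × 25
= 150

|A × B| = 150


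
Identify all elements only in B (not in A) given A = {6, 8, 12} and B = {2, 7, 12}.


A = {6, 8, 12}
B = {2, 7, 12}
Region: only in B (not in A)
Elements: {2, 7}

Elements only in B (not in A): {2, 7}


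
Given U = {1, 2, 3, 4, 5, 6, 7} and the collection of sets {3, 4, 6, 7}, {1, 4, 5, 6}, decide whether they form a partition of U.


A partition requires: (1) non-empty parts, (2) pairwise disjoint, (3) union = U
Parts: {3, 4, 6, 7}, {1, 4, 5, 6}
Union of parts: {1, 3, 4, 5, 6, 7}
U = {1, 2, 3, 4, 5, 6, 7}
All non-empty? True
Pairwise disjoint? False
Covers U? False

No, not a valid partition


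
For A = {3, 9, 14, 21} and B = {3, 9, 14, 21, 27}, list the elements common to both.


A ∩ B = elements in both A and B
A = {3, 9, 14, 21}
B = {3, 9, 14, 21, 27}
A ∩ B = {3, 9, 14, 21}

A ∩ B = {3, 9, 14, 21}


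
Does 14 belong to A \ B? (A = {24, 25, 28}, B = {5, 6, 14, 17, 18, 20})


A = {24, 25, 28}, B = {5, 6, 14, 17, 18, 20}
A \ B = elements in A but not in B
A \ B = {24, 25, 28}
Checking if 14 ∈ A \ B
14 is not in A \ B → False

14 ∉ A \ B


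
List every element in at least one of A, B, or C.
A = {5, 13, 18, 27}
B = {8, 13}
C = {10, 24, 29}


A ∪ B = {5, 8, 13, 18, 27}
(A ∪ B) ∪ C = {5, 8, 10, 13, 18, 24, 27, 29}

A ∪ B ∪ C = {5, 8, 10, 13, 18, 24, 27, 29}


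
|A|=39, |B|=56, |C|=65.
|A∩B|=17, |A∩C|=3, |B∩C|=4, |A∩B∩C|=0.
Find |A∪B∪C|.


|A∪B∪C| = |A|+|B|+|C| - |A∩B|-|A∩C|-|B∩C| + |A∩B∩C|
= 39+56+65 - 17-3-4 + 0
= 160 - 24 + 0
= 136

|A ∪ B ∪ C| = 136


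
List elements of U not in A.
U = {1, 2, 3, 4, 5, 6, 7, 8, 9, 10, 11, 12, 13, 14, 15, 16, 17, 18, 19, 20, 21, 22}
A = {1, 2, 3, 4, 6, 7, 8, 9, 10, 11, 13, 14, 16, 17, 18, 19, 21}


Aᶜ = U \ A = elements in U but not in A
U = {1, 2, 3, 4, 5, 6, 7, 8, 9, 10, 11, 12, 13, 14, 15, 16, 17, 18, 19, 20, 21, 22}
A = {1, 2, 3, 4, 6, 7, 8, 9, 10, 11, 13, 14, 16, 17, 18, 19, 21}
Aᶜ = {5, 12, 15, 20, 22}

Aᶜ = {5, 12, 15, 20, 22}


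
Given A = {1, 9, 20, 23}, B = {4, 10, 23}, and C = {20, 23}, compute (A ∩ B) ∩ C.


A ∩ B = {23}
(A ∩ B) ∩ C = {23}

A ∩ B ∩ C = {23}


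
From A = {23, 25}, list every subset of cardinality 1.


|A| = 2, so A has C(2,1) = 2 subsets of size 1.
Enumerate by choosing 1 elements from A at a time:
{23}, {25}

1-element subsets (2 total): {23}, {25}


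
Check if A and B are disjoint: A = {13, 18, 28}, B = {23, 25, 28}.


Disjoint means A ∩ B = ∅.
A ∩ B = {28}
A ∩ B ≠ ∅, so A and B are NOT disjoint.

No, A and B are not disjoint (A ∩ B = {28})


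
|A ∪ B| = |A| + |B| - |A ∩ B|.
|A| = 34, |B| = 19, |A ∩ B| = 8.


|A ∪ B| = |A| + |B| - |A ∩ B|
= 34 + 19 - 8
= 45

|A ∪ B| = 45


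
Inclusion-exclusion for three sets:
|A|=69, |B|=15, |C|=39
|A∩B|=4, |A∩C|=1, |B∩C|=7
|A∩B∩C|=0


|A∪B∪C| = |A|+|B|+|C| - |A∩B|-|A∩C|-|B∩C| + |A∩B∩C|
= 69+15+39 - 4-1-7 + 0
= 123 - 12 + 0
= 111

|A ∪ B ∪ C| = 111


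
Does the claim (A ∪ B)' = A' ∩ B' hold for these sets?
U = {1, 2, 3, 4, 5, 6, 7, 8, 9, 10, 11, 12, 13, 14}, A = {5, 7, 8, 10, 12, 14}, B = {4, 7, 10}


LHS: A ∪ B = {4, 5, 7, 8, 10, 12, 14}
(A ∪ B)' = U \ (A ∪ B) = {1, 2, 3, 6, 9, 11, 13}
A' = {1, 2, 3, 4, 6, 9, 11, 13}, B' = {1, 2, 3, 5, 6, 8, 9, 11, 12, 13, 14}
Claimed RHS: A' ∩ B' = {1, 2, 3, 6, 9, 11, 13}
Identity is VALID: LHS = RHS = {1, 2, 3, 6, 9, 11, 13} ✓

Identity is valid. (A ∪ B)' = A' ∩ B' = {1, 2, 3, 6, 9, 11, 13}


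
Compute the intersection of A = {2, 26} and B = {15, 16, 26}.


A ∩ B = elements in both A and B
A = {2, 26}
B = {15, 16, 26}
A ∩ B = {26}

A ∩ B = {26}


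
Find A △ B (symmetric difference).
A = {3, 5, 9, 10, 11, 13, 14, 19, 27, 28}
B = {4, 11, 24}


A △ B = (A \ B) ∪ (B \ A) = elements in exactly one of A or B
A \ B = {3, 5, 9, 10, 13, 14, 19, 27, 28}
B \ A = {4, 24}
A △ B = {3, 4, 5, 9, 10, 13, 14, 19, 24, 27, 28}

A △ B = {3, 4, 5, 9, 10, 13, 14, 19, 24, 27, 28}


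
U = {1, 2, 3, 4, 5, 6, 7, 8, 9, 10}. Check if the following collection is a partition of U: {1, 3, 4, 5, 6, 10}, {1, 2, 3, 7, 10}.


A partition requires: (1) non-empty parts, (2) pairwise disjoint, (3) union = U
Parts: {1, 3, 4, 5, 6, 10}, {1, 2, 3, 7, 10}
Union of parts: {1, 2, 3, 4, 5, 6, 7, 10}
U = {1, 2, 3, 4, 5, 6, 7, 8, 9, 10}
All non-empty? True
Pairwise disjoint? False
Covers U? False

No, not a valid partition


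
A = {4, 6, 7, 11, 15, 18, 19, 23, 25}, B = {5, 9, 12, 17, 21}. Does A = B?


Two sets are equal iff they have exactly the same elements.
A = {4, 6, 7, 11, 15, 18, 19, 23, 25}
B = {5, 9, 12, 17, 21}
Differences: {4, 5, 6, 7, 9, 11, 12, 15, 17, 18, 19, 21, 23, 25}
A ≠ B

No, A ≠ B


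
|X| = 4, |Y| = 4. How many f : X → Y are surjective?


n = |X| = 4, k = |Y| = 4. Surjections via inclusion-exclusion:
S(n,k) = Σ(-1)^i × C(k,i) × (k-i)^n, i=0 to k
i=0: (-1)^0×C(4,0)×4^4 = 256
i=1: (-1)^1×C(4,1)×3^4 = -324
i=2: (-1)^2×C(4,2)×2^4 = 96
i=3: (-1)^3×C(4,3)×1^4 = -4
i=4: (-1)^4×C(4,4)×0^4 = 0
Total = 24

Number of surjections = 24


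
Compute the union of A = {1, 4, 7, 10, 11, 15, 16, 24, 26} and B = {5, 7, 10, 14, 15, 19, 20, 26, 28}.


A ∪ B = all elements in A or B (or both)
A = {1, 4, 7, 10, 11, 15, 16, 24, 26}
B = {5, 7, 10, 14, 15, 19, 20, 26, 28}
A ∪ B = {1, 4, 5, 7, 10, 11, 14, 15, 16, 19, 20, 24, 26, 28}

A ∪ B = {1, 4, 5, 7, 10, 11, 14, 15, 16, 19, 20, 24, 26, 28}


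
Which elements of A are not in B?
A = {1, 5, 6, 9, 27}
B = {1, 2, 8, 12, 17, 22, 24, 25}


A \ B = elements in A but not in B
A = {1, 5, 6, 9, 27}
B = {1, 2, 8, 12, 17, 22, 24, 25}
Remove from A any elements in B
A \ B = {5, 6, 9, 27}

A \ B = {5, 6, 9, 27}


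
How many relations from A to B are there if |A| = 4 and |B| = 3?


A relation from A to B is any subset of A × B.
|A × B| = 4 × 3 = 12
# relations = 2^|A × B| = 2^12 = 4096

Number of relations = 4096


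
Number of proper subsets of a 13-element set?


Total subsets = 2^n = 2^13 = 8192
Proper subsets exclude the set itself: 2^n - 1
= 8192 - 1
= 8191

Number of proper subsets = 8191


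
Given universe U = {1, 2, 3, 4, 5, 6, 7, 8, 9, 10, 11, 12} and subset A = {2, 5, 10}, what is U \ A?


Aᶜ = U \ A = elements in U but not in A
U = {1, 2, 3, 4, 5, 6, 7, 8, 9, 10, 11, 12}
A = {2, 5, 10}
Aᶜ = {1, 3, 4, 6, 7, 8, 9, 11, 12}

Aᶜ = {1, 3, 4, 6, 7, 8, 9, 11, 12}


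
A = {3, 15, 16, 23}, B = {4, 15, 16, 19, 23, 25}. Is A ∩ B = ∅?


Disjoint means A ∩ B = ∅.
A ∩ B = {15, 16, 23}
A ∩ B ≠ ∅, so A and B are NOT disjoint.

No, A and B are not disjoint (A ∩ B = {15, 16, 23})


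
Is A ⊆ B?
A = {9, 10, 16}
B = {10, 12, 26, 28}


A ⊆ B means every element of A is in B.
Elements in A not in B: {9, 16}
So A ⊄ B.

No, A ⊄ B


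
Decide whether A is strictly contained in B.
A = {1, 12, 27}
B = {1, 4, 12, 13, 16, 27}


A ⊂ B requires: A ⊆ B AND A ≠ B.
A ⊆ B? Yes
A = B? No
A ⊂ B: Yes (A is a proper subset of B)

Yes, A ⊂ B


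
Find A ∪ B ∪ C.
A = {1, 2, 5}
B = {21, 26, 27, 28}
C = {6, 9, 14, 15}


A ∪ B = {1, 2, 5, 21, 26, 27, 28}
(A ∪ B) ∪ C = {1, 2, 5, 6, 9, 14, 15, 21, 26, 27, 28}

A ∪ B ∪ C = {1, 2, 5, 6, 9, 14, 15, 21, 26, 27, 28}


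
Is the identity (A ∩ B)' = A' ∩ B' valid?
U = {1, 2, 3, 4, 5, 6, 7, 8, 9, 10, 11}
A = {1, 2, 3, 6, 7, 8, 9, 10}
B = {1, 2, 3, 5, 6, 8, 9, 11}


LHS: A ∩ B = {1, 2, 3, 6, 8, 9}
(A ∩ B)' = U \ (A ∩ B) = {4, 5, 7, 10, 11}
A' = {4, 5, 11}, B' = {4, 7, 10}
Claimed RHS: A' ∩ B' = {4}
Identity is INVALID: LHS = {4, 5, 7, 10, 11} but the RHS claimed here equals {4}. The correct form is (A ∩ B)' = A' ∪ B'.

Identity is invalid: (A ∩ B)' = {4, 5, 7, 10, 11} but A' ∩ B' = {4}. The correct De Morgan law is (A ∩ B)' = A' ∪ B'.


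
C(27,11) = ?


C(n,k) = n! / (k!(n-k)!)
C(27,11) = 27! / (11!16!)
= 13037895

C(27,11) = 13037895


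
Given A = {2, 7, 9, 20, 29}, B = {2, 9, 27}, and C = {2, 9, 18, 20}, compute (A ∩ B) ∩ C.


A ∩ B = {2, 9}
(A ∩ B) ∩ C = {2, 9}

A ∩ B ∩ C = {2, 9}


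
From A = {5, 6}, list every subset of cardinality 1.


|A| = 2, so A has C(2,1) = 2 subsets of size 1.
Enumerate by choosing 1 elements from A at a time:
{5}, {6}

1-element subsets (2 total): {5}, {6}


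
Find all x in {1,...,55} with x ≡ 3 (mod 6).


Checking each candidate:
Condition: x in {1,...,55} with x ≡ 3 (mod 6)
Result = {3, 9, 15, 21, 27, 33, 39, 45, 51}

{3, 9, 15, 21, 27, 33, 39, 45, 51}


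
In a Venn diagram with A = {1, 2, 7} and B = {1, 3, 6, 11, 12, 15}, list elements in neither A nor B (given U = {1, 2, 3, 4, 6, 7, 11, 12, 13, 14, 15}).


A = {1, 2, 7}
B = {1, 3, 6, 11, 12, 15}
Region: in neither A nor B (given U = {1, 2, 3, 4, 6, 7, 11, 12, 13, 14, 15})
Elements: {4, 13, 14}

Elements in neither A nor B (given U = {1, 2, 3, 4, 6, 7, 11, 12, 13, 14, 15}): {4, 13, 14}


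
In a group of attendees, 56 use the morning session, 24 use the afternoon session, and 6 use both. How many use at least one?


|A ∪ B| = |A| + |B| - |A ∩ B|
= 56 + 24 - 6
= 74

|A ∪ B| = 74


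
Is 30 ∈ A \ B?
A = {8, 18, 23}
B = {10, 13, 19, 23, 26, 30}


A = {8, 18, 23}, B = {10, 13, 19, 23, 26, 30}
A \ B = elements in A but not in B
A \ B = {8, 18}
Checking if 30 ∈ A \ B
30 is not in A \ B → False

30 ∉ A \ B


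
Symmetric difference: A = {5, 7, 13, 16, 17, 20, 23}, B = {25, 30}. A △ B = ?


A △ B = (A \ B) ∪ (B \ A) = elements in exactly one of A or B
A \ B = {5, 7, 13, 16, 17, 20, 23}
B \ A = {25, 30}
A △ B = {5, 7, 13, 16, 17, 20, 23, 25, 30}

A △ B = {5, 7, 13, 16, 17, 20, 23, 25, 30}


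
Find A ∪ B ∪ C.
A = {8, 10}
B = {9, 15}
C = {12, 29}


A ∪ B = {8, 9, 10, 15}
(A ∪ B) ∪ C = {8, 9, 10, 12, 15, 29}

A ∪ B ∪ C = {8, 9, 10, 12, 15, 29}


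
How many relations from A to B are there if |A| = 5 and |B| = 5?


A relation from A to B is any subset of A × B.
|A × B| = 5 × 5 = 25
# relations = 2^|A × B| = 2^25 = 33554432

Number of relations = 33554432


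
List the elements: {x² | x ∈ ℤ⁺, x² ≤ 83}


Checking each candidate:
Condition: positive perfect squares ≤ 83
Result = {1, 4, 9, 16, 25, 36, 49, 64, 81}

{1, 4, 9, 16, 25, 36, 49, 64, 81}


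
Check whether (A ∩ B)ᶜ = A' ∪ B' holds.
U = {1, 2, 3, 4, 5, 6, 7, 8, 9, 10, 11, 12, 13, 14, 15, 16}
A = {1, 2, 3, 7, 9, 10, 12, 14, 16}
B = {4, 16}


LHS: A ∩ B = {16}
(A ∩ B)' = U \ (A ∩ B) = {1, 2, 3, 4, 5, 6, 7, 8, 9, 10, 11, 12, 13, 14, 15}
A' = {4, 5, 6, 8, 11, 13, 15}, B' = {1, 2, 3, 5, 6, 7, 8, 9, 10, 11, 12, 13, 14, 15}
Claimed RHS: A' ∪ B' = {1, 2, 3, 4, 5, 6, 7, 8, 9, 10, 11, 12, 13, 14, 15}
Identity is VALID: LHS = RHS = {1, 2, 3, 4, 5, 6, 7, 8, 9, 10, 11, 12, 13, 14, 15} ✓

Identity is valid. (A ∩ B)' = A' ∪ B' = {1, 2, 3, 4, 5, 6, 7, 8, 9, 10, 11, 12, 13, 14, 15}


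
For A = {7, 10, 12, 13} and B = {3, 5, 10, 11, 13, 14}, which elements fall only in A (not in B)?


A = {7, 10, 12, 13}
B = {3, 5, 10, 11, 13, 14}
Region: only in A (not in B)
Elements: {7, 12}

Elements only in A (not in B): {7, 12}


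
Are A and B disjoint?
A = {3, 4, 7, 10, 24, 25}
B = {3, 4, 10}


Disjoint means A ∩ B = ∅.
A ∩ B = {3, 4, 10}
A ∩ B ≠ ∅, so A and B are NOT disjoint.

No, A and B are not disjoint (A ∩ B = {3, 4, 10})


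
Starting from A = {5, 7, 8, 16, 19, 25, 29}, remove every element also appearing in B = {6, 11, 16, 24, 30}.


A \ B = elements in A but not in B
A = {5, 7, 8, 16, 19, 25, 29}
B = {6, 11, 16, 24, 30}
Remove from A any elements in B
A \ B = {5, 7, 8, 19, 25, 29}

A \ B = {5, 7, 8, 19, 25, 29}


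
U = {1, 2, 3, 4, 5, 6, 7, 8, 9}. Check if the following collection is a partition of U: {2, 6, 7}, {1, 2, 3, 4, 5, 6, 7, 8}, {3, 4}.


A partition requires: (1) non-empty parts, (2) pairwise disjoint, (3) union = U
Parts: {2, 6, 7}, {1, 2, 3, 4, 5, 6, 7, 8}, {3, 4}
Union of parts: {1, 2, 3, 4, 5, 6, 7, 8}
U = {1, 2, 3, 4, 5, 6, 7, 8, 9}
All non-empty? True
Pairwise disjoint? False
Covers U? False

No, not a valid partition


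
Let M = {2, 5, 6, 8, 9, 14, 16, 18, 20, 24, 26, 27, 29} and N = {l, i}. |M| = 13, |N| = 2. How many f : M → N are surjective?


n = |M| = 13, k = |N| = 2. Surjections via inclusion-exclusion:
S(n,k) = Σ(-1)^i × C(k,i) × (k-i)^n, i=0 to k
i=0: (-1)^0×C(2,0)×2^13 = 8192
i=1: (-1)^1×C(2,1)×1^13 = -2
i=2: (-1)^2×C(2,2)×0^13 = 0
Total = 8190

Number of surjections = 8190


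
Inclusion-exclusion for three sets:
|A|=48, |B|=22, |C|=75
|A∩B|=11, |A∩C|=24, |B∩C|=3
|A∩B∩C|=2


|A∪B∪C| = |A|+|B|+|C| - |A∩B|-|A∩C|-|B∩C| + |A∩B∩C|
= 48+22+75 - 11-24-3 + 2
= 145 - 38 + 2
= 109

|A ∪ B ∪ C| = 109


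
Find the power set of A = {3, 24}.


|A| = 2, so |P(A)| = 2^2 = 4
Enumerate subsets by cardinality (0 to 2):
∅, {3}, {24}, {3, 24}

P(A) has 4 subsets: ∅, {3}, {24}, {3, 24}


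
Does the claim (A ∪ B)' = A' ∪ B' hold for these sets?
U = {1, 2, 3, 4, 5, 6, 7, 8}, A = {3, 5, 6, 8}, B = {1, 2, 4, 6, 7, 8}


LHS: A ∪ B = {1, 2, 3, 4, 5, 6, 7, 8}
(A ∪ B)' = U \ (A ∪ B) = ∅
A' = {1, 2, 4, 7}, B' = {3, 5}
Claimed RHS: A' ∪ B' = {1, 2, 3, 4, 5, 7}
Identity is INVALID: LHS = ∅ but the RHS claimed here equals {1, 2, 3, 4, 5, 7}. The correct form is (A ∪ B)' = A' ∩ B'.

Identity is invalid: (A ∪ B)' = ∅ but A' ∪ B' = {1, 2, 3, 4, 5, 7}. The correct De Morgan law is (A ∪ B)' = A' ∩ B'.


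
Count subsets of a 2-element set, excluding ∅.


Total subsets = 2^n = 2^2 = 4
Non-empty subsets exclude the empty set: 2^n - 1
= 4 - 1
= 3

Number of non-empty subsets = 3


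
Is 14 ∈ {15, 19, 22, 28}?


A = {15, 19, 22, 28}
Checking if 14 is in A
14 is not in A → False

14 ∉ A


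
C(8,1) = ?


C(n,k) = n! / (k!(n-k)!)
C(8,1) = 8! / (1!7!)
= 8

C(8,1) = 8


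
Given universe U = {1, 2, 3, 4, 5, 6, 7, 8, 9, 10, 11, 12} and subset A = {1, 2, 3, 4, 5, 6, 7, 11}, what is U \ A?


Aᶜ = U \ A = elements in U but not in A
U = {1, 2, 3, 4, 5, 6, 7, 8, 9, 10, 11, 12}
A = {1, 2, 3, 4, 5, 6, 7, 11}
Aᶜ = {8, 9, 10, 12}

Aᶜ = {8, 9, 10, 12}


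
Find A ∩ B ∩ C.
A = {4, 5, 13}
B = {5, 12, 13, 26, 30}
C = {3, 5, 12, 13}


A ∩ B = {5, 13}
(A ∩ B) ∩ C = {5, 13}

A ∩ B ∩ C = {5, 13}


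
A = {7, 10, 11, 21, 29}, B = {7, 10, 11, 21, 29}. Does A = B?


Two sets are equal iff they have exactly the same elements.
A = {7, 10, 11, 21, 29}
B = {7, 10, 11, 21, 29}
Same elements → A = B

Yes, A = B


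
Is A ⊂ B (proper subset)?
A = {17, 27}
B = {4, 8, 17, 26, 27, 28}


A ⊂ B requires: A ⊆ B AND A ≠ B.
A ⊆ B? Yes
A = B? No
A ⊂ B: Yes (A is a proper subset of B)

Yes, A ⊂ B


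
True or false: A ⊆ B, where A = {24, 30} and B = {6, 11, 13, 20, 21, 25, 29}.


A ⊆ B means every element of A is in B.
Elements in A not in B: {24, 30}
So A ⊄ B.

No, A ⊄ B


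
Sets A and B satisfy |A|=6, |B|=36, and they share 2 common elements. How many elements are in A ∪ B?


|A ∪ B| = |A| + |B| - |A ∩ B|
= 6 + 36 - 2
= 40

|A ∪ B| = 40


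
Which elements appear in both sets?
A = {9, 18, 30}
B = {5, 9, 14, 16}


A ∩ B = elements in both A and B
A = {9, 18, 30}
B = {5, 9, 14, 16}
A ∩ B = {9}

A ∩ B = {9}


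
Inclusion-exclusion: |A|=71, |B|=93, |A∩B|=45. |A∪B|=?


|A ∪ B| = |A| + |B| - |A ∩ B|
= 71 + 93 - 45
= 119

|A ∪ B| = 119


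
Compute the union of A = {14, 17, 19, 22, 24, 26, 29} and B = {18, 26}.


A ∪ B = all elements in A or B (or both)
A = {14, 17, 19, 22, 24, 26, 29}
B = {18, 26}
A ∪ B = {14, 17, 18, 19, 22, 24, 26, 29}

A ∪ B = {14, 17, 18, 19, 22, 24, 26, 29}


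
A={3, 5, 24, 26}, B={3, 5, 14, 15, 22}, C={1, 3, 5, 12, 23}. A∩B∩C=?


A ∩ B = {3, 5}
(A ∩ B) ∩ C = {3, 5}

A ∩ B ∩ C = {3, 5}


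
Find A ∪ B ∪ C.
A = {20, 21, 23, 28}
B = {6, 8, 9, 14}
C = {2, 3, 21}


A ∪ B = {6, 8, 9, 14, 20, 21, 23, 28}
(A ∪ B) ∪ C = {2, 3, 6, 8, 9, 14, 20, 21, 23, 28}

A ∪ B ∪ C = {2, 3, 6, 8, 9, 14, 20, 21, 23, 28}


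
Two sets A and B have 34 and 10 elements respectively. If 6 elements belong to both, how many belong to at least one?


|A ∪ B| = |A| + |B| - |A ∩ B|
= 34 + 10 - 6
= 38

|A ∪ B| = 38


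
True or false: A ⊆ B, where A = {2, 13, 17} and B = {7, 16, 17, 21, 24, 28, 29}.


A ⊆ B means every element of A is in B.
Elements in A not in B: {2, 13}
So A ⊄ B.

No, A ⊄ B


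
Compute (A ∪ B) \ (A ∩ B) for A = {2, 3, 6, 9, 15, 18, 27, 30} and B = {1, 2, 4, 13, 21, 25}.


A △ B = (A \ B) ∪ (B \ A) = elements in exactly one of A or B
A \ B = {3, 6, 9, 15, 18, 27, 30}
B \ A = {1, 4, 13, 21, 25}
A △ B = {1, 3, 4, 6, 9, 13, 15, 18, 21, 25, 27, 30}

A △ B = {1, 3, 4, 6, 9, 13, 15, 18, 21, 25, 27, 30}


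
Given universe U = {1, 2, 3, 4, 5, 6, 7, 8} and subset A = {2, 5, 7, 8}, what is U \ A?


Aᶜ = U \ A = elements in U but not in A
U = {1, 2, 3, 4, 5, 6, 7, 8}
A = {2, 5, 7, 8}
Aᶜ = {1, 3, 4, 6}

Aᶜ = {1, 3, 4, 6}


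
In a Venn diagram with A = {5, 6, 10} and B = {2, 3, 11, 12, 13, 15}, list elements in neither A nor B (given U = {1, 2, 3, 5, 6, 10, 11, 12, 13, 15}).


A = {5, 6, 10}
B = {2, 3, 11, 12, 13, 15}
Region: in neither A nor B (given U = {1, 2, 3, 5, 6, 10, 11, 12, 13, 15})
Elements: {1}

Elements in neither A nor B (given U = {1, 2, 3, 5, 6, 10, 11, 12, 13, 15}): {1}


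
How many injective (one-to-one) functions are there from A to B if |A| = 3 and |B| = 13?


An injection sends each of |A| = 3 inputs to a distinct output in B.
# injections = |B|·(|B|-1)·…·(|B|-|A|+1) = 13! / (13 - 3)!
= 13 × 12 × 11
= 1716

Number of injections = 1716


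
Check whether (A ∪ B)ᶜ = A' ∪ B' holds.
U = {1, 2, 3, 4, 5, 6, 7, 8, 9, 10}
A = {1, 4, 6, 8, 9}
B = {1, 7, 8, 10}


LHS: A ∪ B = {1, 4, 6, 7, 8, 9, 10}
(A ∪ B)' = U \ (A ∪ B) = {2, 3, 5}
A' = {2, 3, 5, 7, 10}, B' = {2, 3, 4, 5, 6, 9}
Claimed RHS: A' ∪ B' = {2, 3, 4, 5, 6, 7, 9, 10}
Identity is INVALID: LHS = {2, 3, 5} but the RHS claimed here equals {2, 3, 4, 5, 6, 7, 9, 10}. The correct form is (A ∪ B)' = A' ∩ B'.

Identity is invalid: (A ∪ B)' = {2, 3, 5} but A' ∪ B' = {2, 3, 4, 5, 6, 7, 9, 10}. The correct De Morgan law is (A ∪ B)' = A' ∩ B'.


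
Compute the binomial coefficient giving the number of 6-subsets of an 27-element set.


C(n,k) = n! / (k!(n-k)!)
C(27,6) = 27! / (6!21!)
= 296010

C(27,6) = 296010


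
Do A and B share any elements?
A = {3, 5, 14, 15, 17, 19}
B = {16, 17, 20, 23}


Disjoint means A ∩ B = ∅.
A ∩ B = {17}
A ∩ B ≠ ∅, so A and B are NOT disjoint.

Yes — A and B share the element(s) of A ∩ B = {17}, so they are not disjoint


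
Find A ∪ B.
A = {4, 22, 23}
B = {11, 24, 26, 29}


A ∪ B = all elements in A or B (or both)
A = {4, 22, 23}
B = {11, 24, 26, 29}
A ∪ B = {4, 11, 22, 23, 24, 26, 29}

A ∪ B = {4, 11, 22, 23, 24, 26, 29}


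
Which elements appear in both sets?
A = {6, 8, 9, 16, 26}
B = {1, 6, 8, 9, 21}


A ∩ B = elements in both A and B
A = {6, 8, 9, 16, 26}
B = {1, 6, 8, 9, 21}
A ∩ B = {6, 8, 9}

A ∩ B = {6, 8, 9}


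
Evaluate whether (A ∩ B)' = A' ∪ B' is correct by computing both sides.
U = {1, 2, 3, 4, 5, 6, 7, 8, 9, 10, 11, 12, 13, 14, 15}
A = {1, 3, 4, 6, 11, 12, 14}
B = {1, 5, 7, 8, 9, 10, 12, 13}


LHS: A ∩ B = {1, 12}
(A ∩ B)' = U \ (A ∩ B) = {2, 3, 4, 5, 6, 7, 8, 9, 10, 11, 13, 14, 15}
A' = {2, 5, 7, 8, 9, 10, 13, 15}, B' = {2, 3, 4, 6, 11, 14, 15}
Claimed RHS: A' ∪ B' = {2, 3, 4, 5, 6, 7, 8, 9, 10, 11, 13, 14, 15}
Identity is VALID: LHS = RHS = {2, 3, 4, 5, 6, 7, 8, 9, 10, 11, 13, 14, 15} ✓

Identity is valid. (A ∩ B)' = A' ∪ B' = {2, 3, 4, 5, 6, 7, 8, 9, 10, 11, 13, 14, 15}


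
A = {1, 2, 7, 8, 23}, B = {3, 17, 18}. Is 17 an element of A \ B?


A = {1, 2, 7, 8, 23}, B = {3, 17, 18}
A \ B = elements in A but not in B
A \ B = {1, 2, 7, 8, 23}
Checking if 17 ∈ A \ B
17 is not in A \ B → False

17 ∉ A \ B


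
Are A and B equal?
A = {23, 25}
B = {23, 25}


Two sets are equal iff they have exactly the same elements.
A = {23, 25}
B = {23, 25}
Same elements → A = B

Yes, A = B


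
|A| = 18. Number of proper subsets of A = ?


Total subsets = 2^n = 2^18 = 262144
Proper subsets exclude the set itself: 2^n - 1
= 262144 - 1
= 262143

Number of proper subsets = 262143


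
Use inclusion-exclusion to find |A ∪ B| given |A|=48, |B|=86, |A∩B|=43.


|A ∪ B| = |A| + |B| - |A ∩ B|
= 48 + 86 - 43
= 91

|A ∪ B| = 91


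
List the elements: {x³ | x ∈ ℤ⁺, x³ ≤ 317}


Checking each candidate:
Condition: positive perfect cubes ≤ 317
Result = {1, 8, 27, 64, 125, 216}

{1, 8, 27, 64, 125, 216}


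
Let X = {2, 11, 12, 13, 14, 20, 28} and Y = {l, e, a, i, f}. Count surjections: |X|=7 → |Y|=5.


n = |X| = 7, k = |Y| = 5. Surjections via inclusion-exclusion:
S(n,k) = Σ(-1)^i × C(k,i) × (k-i)^n, i=0 to k
i=0: (-1)^0×C(5,0)×5^7 = 78125
i=1: (-1)^1×C(5,1)×4^7 = -81920
i=2: (-1)^2×C(5,2)×3^7 = 21870
i=3: (-1)^3×C(5,3)×2^7 = -1280
i=4: (-1)^4×C(5,4)×1^7 = 5
i=5: (-1)^5×C(5,5)×0^7 = 0
Total = 16800

Number of surjections = 16800


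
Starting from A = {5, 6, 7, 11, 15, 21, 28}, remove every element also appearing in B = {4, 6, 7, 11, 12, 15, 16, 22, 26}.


A \ B = elements in A but not in B
A = {5, 6, 7, 11, 15, 21, 28}
B = {4, 6, 7, 11, 12, 15, 16, 22, 26}
Remove from A any elements in B
A \ B = {5, 21, 28}

A \ B = {5, 21, 28}


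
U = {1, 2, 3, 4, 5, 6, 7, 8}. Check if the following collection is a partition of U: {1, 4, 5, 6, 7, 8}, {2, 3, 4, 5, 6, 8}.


A partition requires: (1) non-empty parts, (2) pairwise disjoint, (3) union = U
Parts: {1, 4, 5, 6, 7, 8}, {2, 3, 4, 5, 6, 8}
Union of parts: {1, 2, 3, 4, 5, 6, 7, 8}
U = {1, 2, 3, 4, 5, 6, 7, 8}
All non-empty? True
Pairwise disjoint? False
Covers U? True

No, not a valid partition


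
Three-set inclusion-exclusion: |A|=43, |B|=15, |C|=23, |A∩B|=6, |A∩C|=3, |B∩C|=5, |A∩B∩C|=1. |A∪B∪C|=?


|A∪B∪C| = |A|+|B|+|C| - |A∩B|-|A∩C|-|B∩C| + |A∩B∩C|
= 43+15+23 - 6-3-5 + 1
= 81 - 14 + 1
= 68

|A ∪ B ∪ C| = 68


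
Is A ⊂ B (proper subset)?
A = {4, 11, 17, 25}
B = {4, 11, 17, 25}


A ⊂ B requires: A ⊆ B AND A ≠ B.
A ⊆ B? Yes
A = B? Yes
A = B, so A is not a PROPER subset.

No, A is not a proper subset of B


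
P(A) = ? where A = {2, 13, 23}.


|A| = 3, so |P(A)| = 2^3 = 8
Enumerate subsets by cardinality (0 to 3):
∅, {2}, {13}, {23}, {2, 13}, {2, 23}, {13, 23}, {2, 13, 23}

P(A) has 8 subsets: ∅, {2}, {13}, {23}, {2, 13}, {2, 23}, {13, 23}, {2, 13, 23}


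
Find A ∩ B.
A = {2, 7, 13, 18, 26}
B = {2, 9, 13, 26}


A ∩ B = elements in both A and B
A = {2, 7, 13, 18, 26}
B = {2, 9, 13, 26}
A ∩ B = {2, 13, 26}

A ∩ B = {2, 13, 26}


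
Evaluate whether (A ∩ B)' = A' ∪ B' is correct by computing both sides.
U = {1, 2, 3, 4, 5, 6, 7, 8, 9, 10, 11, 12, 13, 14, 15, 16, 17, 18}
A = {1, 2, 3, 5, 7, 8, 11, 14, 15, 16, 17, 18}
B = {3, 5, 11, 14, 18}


LHS: A ∩ B = {3, 5, 11, 14, 18}
(A ∩ B)' = U \ (A ∩ B) = {1, 2, 4, 6, 7, 8, 9, 10, 12, 13, 15, 16, 17}
A' = {4, 6, 9, 10, 12, 13}, B' = {1, 2, 4, 6, 7, 8, 9, 10, 12, 13, 15, 16, 17}
Claimed RHS: A' ∪ B' = {1, 2, 4, 6, 7, 8, 9, 10, 12, 13, 15, 16, 17}
Identity is VALID: LHS = RHS = {1, 2, 4, 6, 7, 8, 9, 10, 12, 13, 15, 16, 17} ✓

Identity is valid. (A ∩ B)' = A' ∪ B' = {1, 2, 4, 6, 7, 8, 9, 10, 12, 13, 15, 16, 17}


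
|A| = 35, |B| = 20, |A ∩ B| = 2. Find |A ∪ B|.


|A ∪ B| = |A| + |B| - |A ∩ B|
= 35 + 20 - 2
= 53

|A ∪ B| = 53


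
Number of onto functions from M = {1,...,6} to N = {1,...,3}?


n = |M| = 6, k = |N| = 3. Surjections via inclusion-exclusion:
S(n,k) = Σ(-1)^i × C(k,i) × (k-i)^n, i=0 to k
i=0: (-1)^0×C(3,0)×3^6 = 729
i=1: (-1)^1×C(3,1)×2^6 = -192
i=2: (-1)^2×C(3,2)×1^6 = 3
i=3: (-1)^3×C(3,3)×0^6 = 0
Total = 540

Number of surjections = 540


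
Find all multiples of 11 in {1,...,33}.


Checking each candidate:
Condition: multiples of 11 in {1,...,33}
Result = {11, 22, 33}

{11, 22, 33}


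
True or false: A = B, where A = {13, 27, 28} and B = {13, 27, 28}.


Two sets are equal iff they have exactly the same elements.
A = {13, 27, 28}
B = {13, 27, 28}
Same elements → A = B

Yes, A = B


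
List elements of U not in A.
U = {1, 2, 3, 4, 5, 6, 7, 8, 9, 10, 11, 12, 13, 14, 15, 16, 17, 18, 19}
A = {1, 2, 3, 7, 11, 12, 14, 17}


Aᶜ = U \ A = elements in U but not in A
U = {1, 2, 3, 4, 5, 6, 7, 8, 9, 10, 11, 12, 13, 14, 15, 16, 17, 18, 19}
A = {1, 2, 3, 7, 11, 12, 14, 17}
Aᶜ = {4, 5, 6, 8, 9, 10, 13, 15, 16, 18, 19}

Aᶜ = {4, 5, 6, 8, 9, 10, 13, 15, 16, 18, 19}


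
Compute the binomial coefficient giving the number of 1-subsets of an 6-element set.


C(n,k) = n! / (k!(n-k)!)
C(6,1) = 6! / (1!5!)
= 6

C(6,1) = 6


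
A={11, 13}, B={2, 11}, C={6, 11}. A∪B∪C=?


A ∪ B = {2, 11, 13}
(A ∪ B) ∪ C = {2, 6, 11, 13}

A ∪ B ∪ C = {2, 6, 11, 13}


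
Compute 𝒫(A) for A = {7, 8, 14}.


|A| = 3, so |P(A)| = 2^3 = 8
Enumerate subsets by cardinality (0 to 3):
∅, {7}, {8}, {14}, {7, 8}, {7, 14}, {8, 14}, {7, 8, 14}

P(A) has 8 subsets: ∅, {7}, {8}, {14}, {7, 8}, {7, 14}, {8, 14}, {7, 8, 14}


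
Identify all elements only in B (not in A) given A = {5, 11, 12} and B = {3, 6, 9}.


A = {5, 11, 12}
B = {3, 6, 9}
Region: only in B (not in A)
Elements: {3, 6, 9}

Elements only in B (not in A): {3, 6, 9}


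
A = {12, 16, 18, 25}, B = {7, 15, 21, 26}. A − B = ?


A \ B = elements in A but not in B
A = {12, 16, 18, 25}
B = {7, 15, 21, 26}
Remove from A any elements in B
A \ B = {12, 16, 18, 25}

A \ B = {12, 16, 18, 25}


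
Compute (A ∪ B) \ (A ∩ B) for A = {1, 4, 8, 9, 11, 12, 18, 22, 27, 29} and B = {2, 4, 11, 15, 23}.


A △ B = (A \ B) ∪ (B \ A) = elements in exactly one of A or B
A \ B = {1, 8, 9, 12, 18, 22, 27, 29}
B \ A = {2, 15, 23}
A △ B = {1, 2, 8, 9, 12, 15, 18, 22, 23, 27, 29}

A △ B = {1, 2, 8, 9, 12, 15, 18, 22, 23, 27, 29}


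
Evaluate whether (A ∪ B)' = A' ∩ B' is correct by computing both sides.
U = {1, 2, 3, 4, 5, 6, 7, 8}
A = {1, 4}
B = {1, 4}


LHS: A ∪ B = {1, 4}
(A ∪ B)' = U \ (A ∪ B) = {2, 3, 5, 6, 7, 8}
A' = {2, 3, 5, 6, 7, 8}, B' = {2, 3, 5, 6, 7, 8}
Claimed RHS: A' ∩ B' = {2, 3, 5, 6, 7, 8}
Identity is VALID: LHS = RHS = {2, 3, 5, 6, 7, 8} ✓

Identity is valid. (A ∪ B)' = A' ∩ B' = {2, 3, 5, 6, 7, 8}


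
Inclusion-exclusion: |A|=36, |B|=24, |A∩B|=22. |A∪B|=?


|A ∪ B| = |A| + |B| - |A ∩ B|
= 36 + 24 - 22
= 38

|A ∪ B| = 38


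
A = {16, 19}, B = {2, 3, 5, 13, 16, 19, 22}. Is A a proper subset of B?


A ⊂ B requires: A ⊆ B AND A ≠ B.
A ⊆ B? Yes
A = B? No
A ⊂ B: Yes (A is a proper subset of B)

Yes, A ⊂ B


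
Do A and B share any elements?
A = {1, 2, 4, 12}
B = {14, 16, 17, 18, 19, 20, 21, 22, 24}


Disjoint means A ∩ B = ∅.
A ∩ B = ∅
A ∩ B = ∅, so A and B are disjoint.

No — A and B share no elements (A ∩ B = ∅), so they are disjoint


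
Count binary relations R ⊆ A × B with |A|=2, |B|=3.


A relation from A to B is any subset of A × B.
|A × B| = 2 × 3 = 6
# relations = 2^|A × B| = 2^6 = 64

Number of relations = 64


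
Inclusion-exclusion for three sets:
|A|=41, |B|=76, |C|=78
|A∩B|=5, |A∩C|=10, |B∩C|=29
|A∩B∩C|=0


|A∪B∪C| = |A|+|B|+|C| - |A∩B|-|A∩C|-|B∩C| + |A∩B∩C|
= 41+76+78 - 5-10-29 + 0
= 195 - 44 + 0
= 151

|A ∪ B ∪ C| = 151


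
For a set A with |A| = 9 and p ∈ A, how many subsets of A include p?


Subsets of A containing p correspond to subsets of A \ {p}, which has 8 elements.
Count = 2^(n-1) = 2^8
= 256

Number of subsets containing p = 256


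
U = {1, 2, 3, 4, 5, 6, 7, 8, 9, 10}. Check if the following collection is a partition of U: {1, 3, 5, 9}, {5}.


A partition requires: (1) non-empty parts, (2) pairwise disjoint, (3) union = U
Parts: {1, 3, 5, 9}, {5}
Union of parts: {1, 3, 5, 9}
U = {1, 2, 3, 4, 5, 6, 7, 8, 9, 10}
All non-empty? True
Pairwise disjoint? False
Covers U? False

No, not a valid partition


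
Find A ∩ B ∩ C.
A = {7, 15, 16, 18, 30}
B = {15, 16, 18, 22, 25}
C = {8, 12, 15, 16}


A ∩ B = {15, 16, 18}
(A ∩ B) ∩ C = {15, 16}

A ∩ B ∩ C = {15, 16}


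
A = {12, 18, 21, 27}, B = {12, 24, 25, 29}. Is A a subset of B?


A ⊆ B means every element of A is in B.
Elements in A not in B: {18, 21, 27}
So A ⊄ B.

No, A ⊄ B


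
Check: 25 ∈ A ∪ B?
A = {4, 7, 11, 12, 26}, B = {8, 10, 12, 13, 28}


A = {4, 7, 11, 12, 26}, B = {8, 10, 12, 13, 28}
A ∪ B = all elements in A or B
A ∪ B = {4, 7, 8, 10, 11, 12, 13, 26, 28}
Checking if 25 ∈ A ∪ B
25 is not in A ∪ B → False

25 ∉ A ∪ B


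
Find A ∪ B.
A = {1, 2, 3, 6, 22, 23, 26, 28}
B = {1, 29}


A ∪ B = all elements in A or B (or both)
A = {1, 2, 3, 6, 22, 23, 26, 28}
B = {1, 29}
A ∪ B = {1, 2, 3, 6, 22, 23, 26, 28, 29}

A ∪ B = {1, 2, 3, 6, 22, 23, 26, 28, 29}


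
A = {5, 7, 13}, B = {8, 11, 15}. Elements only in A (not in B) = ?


A = {5, 7, 13}
B = {8, 11, 15}
Region: only in A (not in B)
Elements: {5, 7, 13}

Elements only in A (not in B): {5, 7, 13}


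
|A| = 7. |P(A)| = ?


Number of subsets = 2^n
= 2^7
= 128

|P(A)| = 128


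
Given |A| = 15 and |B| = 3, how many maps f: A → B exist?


Each of |A| = 15 inputs maps to any of |B| = 3 outputs.
# functions = |B|^|A| = 3^15
= 14348907

Number of functions = 14348907


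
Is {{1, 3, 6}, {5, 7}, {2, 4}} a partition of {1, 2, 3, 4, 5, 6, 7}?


A partition requires: (1) non-empty parts, (2) pairwise disjoint, (3) union = U
Parts: {1, 3, 6}, {5, 7}, {2, 4}
Union of parts: {1, 2, 3, 4, 5, 6, 7}
U = {1, 2, 3, 4, 5, 6, 7}
All non-empty? True
Pairwise disjoint? True
Covers U? True

Yes, valid partition


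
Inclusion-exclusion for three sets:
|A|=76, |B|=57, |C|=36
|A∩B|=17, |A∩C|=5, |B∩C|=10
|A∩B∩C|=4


|A∪B∪C| = |A|+|B|+|C| - |A∩B|-|A∩C|-|B∩C| + |A∩B∩C|
= 76+57+36 - 17-5-10 + 4
= 169 - 32 + 4
= 141

|A ∪ B ∪ C| = 141
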